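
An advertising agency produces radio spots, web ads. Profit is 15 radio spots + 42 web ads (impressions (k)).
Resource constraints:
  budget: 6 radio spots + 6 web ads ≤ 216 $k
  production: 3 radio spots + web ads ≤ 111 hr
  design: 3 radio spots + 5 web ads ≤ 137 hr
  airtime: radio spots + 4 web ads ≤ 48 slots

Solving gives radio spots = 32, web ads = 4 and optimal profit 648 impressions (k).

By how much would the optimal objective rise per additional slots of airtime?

Check each constraint at x*: budget 216/216 (tight); production 100/111 (slack 11); design 116/137 (slack 21); airtime 48/48 (tight).
Slack constraints have shadow price 0 (complementary slackness).
From A_Bᵀ y = c: 6·y_budget + 1·y_airtime = 15; 6·y_budget + 4·y_airtime = 42.
Solving: y_budget = 1, y_airtime = 9.
Shadow price of airtime = 9.

9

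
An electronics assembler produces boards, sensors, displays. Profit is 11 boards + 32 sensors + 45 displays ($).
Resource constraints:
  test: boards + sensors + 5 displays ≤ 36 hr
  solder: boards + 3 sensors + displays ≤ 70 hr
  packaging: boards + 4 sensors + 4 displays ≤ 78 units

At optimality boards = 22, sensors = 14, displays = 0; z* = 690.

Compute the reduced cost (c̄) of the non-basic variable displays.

At the optimum: test uses 36 of 36 (binding); solder uses 64 of 70 (slack = 6); packaging uses 78 of 78 (binding).
Slack constraints have shadow price 0 (complementary slackness).
The binding rows give the dual system: 1·y_test + 1·y_packaging = 11 and 1·y_test + 4·y_packaging = 32.
→ y_test = 4 and y_packaging = 7.
Reduced cost of displays: c₃ − yᵀa₃ = 45 − (4·5 + 7·4) = 45 − 48 = -3.

-3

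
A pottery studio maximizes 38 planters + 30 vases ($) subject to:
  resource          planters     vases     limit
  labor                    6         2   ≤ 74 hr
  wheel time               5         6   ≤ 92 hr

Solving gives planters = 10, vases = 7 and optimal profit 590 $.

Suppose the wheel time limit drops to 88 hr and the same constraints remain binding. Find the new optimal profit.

Both labor and wheel time are binding at x*.
The binding rows give the dual system: 6·y_labor + 5·y_wheel time = 38 and 2·y_labor + 6·y_wheel time = 30.
→ y_labor = 3 and y_wheel time = 4.
Δz = y_wheel time·Δb = 4 × (-4) = -16, so new z* = 590 − 16 = 574.

574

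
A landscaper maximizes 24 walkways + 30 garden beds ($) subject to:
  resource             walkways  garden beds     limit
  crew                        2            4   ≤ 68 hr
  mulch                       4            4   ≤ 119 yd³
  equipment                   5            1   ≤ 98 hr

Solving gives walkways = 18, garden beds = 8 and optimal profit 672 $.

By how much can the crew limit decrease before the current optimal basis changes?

Binding constraints: crew, equipment. The basis is B = [[2,4],[5,1]] with det -18.
Per unit decrease in crew, x* moves by d = (0.0556, -0.2778).
The basis stays optimal until garden beds reaches 0; allowable decrease = 28.8 hr.

28.8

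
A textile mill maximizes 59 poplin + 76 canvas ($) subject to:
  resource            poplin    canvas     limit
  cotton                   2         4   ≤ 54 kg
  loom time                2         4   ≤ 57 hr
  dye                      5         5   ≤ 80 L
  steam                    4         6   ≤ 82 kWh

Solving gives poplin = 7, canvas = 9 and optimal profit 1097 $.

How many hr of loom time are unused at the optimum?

7

loom time used = 2·7 + 4·9 = 50; slack = 57 − 50 = 7.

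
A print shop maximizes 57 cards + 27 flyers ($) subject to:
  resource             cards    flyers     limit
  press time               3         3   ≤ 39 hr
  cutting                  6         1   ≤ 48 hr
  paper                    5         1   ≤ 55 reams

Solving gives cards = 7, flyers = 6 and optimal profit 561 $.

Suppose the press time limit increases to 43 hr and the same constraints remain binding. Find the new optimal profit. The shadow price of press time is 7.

Δb = 4, so new z* = 561 + (7)·(4) = 561 + 28 = 589.

589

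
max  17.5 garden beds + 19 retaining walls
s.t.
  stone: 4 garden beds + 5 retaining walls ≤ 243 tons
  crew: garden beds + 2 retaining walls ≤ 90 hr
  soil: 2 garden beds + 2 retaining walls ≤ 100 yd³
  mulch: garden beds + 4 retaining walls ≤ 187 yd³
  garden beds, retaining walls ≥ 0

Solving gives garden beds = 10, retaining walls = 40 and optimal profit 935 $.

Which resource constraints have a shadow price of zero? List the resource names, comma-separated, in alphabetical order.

mulch, stone

stone: 240/243 (slack 3)
crew: 90/90 (binding)
soil: 100/100 (binding)
mulch: 170/187 (slack 17)
By complementary slackness, a constraint with positive slack has shadow price 0 → mulch, stone.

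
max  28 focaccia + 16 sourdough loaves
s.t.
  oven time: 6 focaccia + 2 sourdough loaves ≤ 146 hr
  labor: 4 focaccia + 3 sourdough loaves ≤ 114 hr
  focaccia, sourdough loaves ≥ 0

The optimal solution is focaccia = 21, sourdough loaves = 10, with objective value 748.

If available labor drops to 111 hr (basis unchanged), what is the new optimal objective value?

736

Check each constraint at x*: oven time 146/146 (tight); labor 114/114 (tight).
From A_Bᵀ y = c: 6·y_oven time + 4·y_labor = 28; 2·y_oven time + 3·y_labor = 16.
Solving: y_oven time = 2, y_labor = 4.
Δz = y_labor·Δb = 4 × (-3) = -12, so new z* = 748 − 12 = 736.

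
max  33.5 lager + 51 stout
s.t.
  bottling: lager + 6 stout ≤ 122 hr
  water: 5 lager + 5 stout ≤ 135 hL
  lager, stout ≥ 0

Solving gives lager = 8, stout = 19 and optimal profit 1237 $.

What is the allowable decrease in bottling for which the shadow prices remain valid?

Binding constraints: bottling, water. The basis is B = [[1,6],[5,5]] with det -25.
Per unit decrease in bottling, x* moves by d = (0.2, -0.2).
The basis stays optimal until stout reaches 0; allowable decrease = 95 hr.

95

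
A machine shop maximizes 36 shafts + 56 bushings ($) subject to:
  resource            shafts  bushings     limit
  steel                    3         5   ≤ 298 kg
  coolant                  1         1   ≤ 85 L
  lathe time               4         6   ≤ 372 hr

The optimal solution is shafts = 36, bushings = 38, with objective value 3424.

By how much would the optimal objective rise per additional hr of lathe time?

6

Binding: steel and lathe time. Non-binding: coolant (11 unused).
By complementary slackness, y = 0 for the non-binding constraint.
From A_Bᵀ y = c: 3·y_steel + 4·y_lathe time = 36; 5·y_steel + 6·y_lathe time = 56.
Solving: y_steel = 4, y_lathe time = 6.
Shadow price of lathe time = 6.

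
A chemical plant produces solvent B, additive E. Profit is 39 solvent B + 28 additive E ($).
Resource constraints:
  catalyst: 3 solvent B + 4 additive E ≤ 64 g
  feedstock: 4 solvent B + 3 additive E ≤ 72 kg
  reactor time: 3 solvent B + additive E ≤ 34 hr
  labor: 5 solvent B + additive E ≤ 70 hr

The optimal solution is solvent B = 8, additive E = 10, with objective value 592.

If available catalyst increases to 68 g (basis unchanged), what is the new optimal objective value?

Check each constraint at x*: catalyst 64/64 (tight); feedstock 62/72 (slack 10); reactor time 34/34 (tight); labor 50/70 (slack 20).
Since feedstock, labor are not tight, their duals are 0.
From A_Bᵀ y = c: 3·y_catalyst + 3·y_reactor time = 39; 4·y_catalyst + 1·y_reactor time = 28.
Solving: y_catalyst = 5, y_reactor time = 8.
Δz = y_catalyst·Δb = 5 × (4) = 20, so new z* = 592 + 20 = 612.

612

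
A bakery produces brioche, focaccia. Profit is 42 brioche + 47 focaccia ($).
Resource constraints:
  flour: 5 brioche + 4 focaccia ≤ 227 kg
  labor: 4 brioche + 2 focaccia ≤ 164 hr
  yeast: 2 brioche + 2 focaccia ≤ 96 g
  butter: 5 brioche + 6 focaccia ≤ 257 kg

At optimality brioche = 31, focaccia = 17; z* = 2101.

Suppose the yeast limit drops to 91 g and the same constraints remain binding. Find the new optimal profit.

Check each constraint at x*: flour 223/227 (slack 4); labor 158/164 (slack 6); yeast 96/96 (tight); butter 257/257 (tight).
By complementary slackness, y = 0 for the non-binding constraints.
From A_Bᵀ y = c: 2·y_yeast + 5·y_butter = 42; 2·y_yeast + 6·y_butter = 47.
→ y_yeast = 8.5 and y_butter = 5.
Δz = y_yeast·Δb = 8.5 × (-5) = -42.5, so new z* = 2101 − 42.5 = 2058.5.

2058.5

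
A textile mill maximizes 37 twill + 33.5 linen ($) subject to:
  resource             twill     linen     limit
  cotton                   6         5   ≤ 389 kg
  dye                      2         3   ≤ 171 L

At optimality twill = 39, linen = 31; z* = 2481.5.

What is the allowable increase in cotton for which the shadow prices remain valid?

Binding constraints: cotton, dye. The basis is B = [[6,5],[2,3]] with det 8.
Per unit increase in cotton, x* moves by d = (0.375, -0.25).
The basis stays optimal until linen reaches 0; allowable increase = 124 kg.

124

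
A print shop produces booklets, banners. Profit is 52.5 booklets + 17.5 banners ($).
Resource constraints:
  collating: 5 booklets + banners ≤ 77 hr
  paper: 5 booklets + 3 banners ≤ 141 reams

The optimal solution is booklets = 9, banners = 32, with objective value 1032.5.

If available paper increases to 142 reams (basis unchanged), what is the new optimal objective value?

1036

At the optimum: collating uses 77 of 77 (binding); paper uses 141 of 141 (binding).
Dual feasibility on the basic columns requires 5·y_collating + 5·y_paper = 52.5, 1·y_collating + 3·y_paper = 17.5.
Solving: y_collating = 7, y_paper = 3.5.
Δz = y_paper·Δb = 3.5 × (1) = 3.5, so new z* = 1032.5 + 3.5 = 1036.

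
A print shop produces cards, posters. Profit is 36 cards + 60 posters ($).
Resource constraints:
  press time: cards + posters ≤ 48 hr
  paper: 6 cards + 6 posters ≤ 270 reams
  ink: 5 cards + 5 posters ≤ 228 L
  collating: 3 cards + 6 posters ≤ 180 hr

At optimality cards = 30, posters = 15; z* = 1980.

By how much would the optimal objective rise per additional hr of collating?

8

At the optimum: press time uses 45 of 48 (slack = 3); paper uses 270 of 270 (binding); ink uses 225 of 228 (slack = 3); collating uses 180 of 180 (binding).
Since press time, ink are not tight, their duals are 0.
The binding rows give the dual system: 6·y_paper + 3·y_collating = 36 and 6·y_paper + 6·y_collating = 60.
This yields shadow prices y_paper = 2, y_collating = 8.
Shadow price of collating = 8.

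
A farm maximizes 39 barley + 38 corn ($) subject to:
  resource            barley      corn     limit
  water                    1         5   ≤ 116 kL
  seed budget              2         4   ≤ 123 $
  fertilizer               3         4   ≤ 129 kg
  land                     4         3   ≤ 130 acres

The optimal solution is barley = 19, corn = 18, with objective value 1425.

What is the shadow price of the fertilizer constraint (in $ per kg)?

Binding: fertilizer and land. Non-binding: water (7 unused), seed budget (13 unused).
By complementary slackness, y = 0 for the non-binding constraints.
Dual feasibility on the basic columns requires 3·y_fertilizer + 4·y_land = 39, 4·y_fertilizer + 3·y_land = 38.
This yields shadow prices y_fertilizer = 5, y_land = 6.
Shadow price of fertilizer = 5.

5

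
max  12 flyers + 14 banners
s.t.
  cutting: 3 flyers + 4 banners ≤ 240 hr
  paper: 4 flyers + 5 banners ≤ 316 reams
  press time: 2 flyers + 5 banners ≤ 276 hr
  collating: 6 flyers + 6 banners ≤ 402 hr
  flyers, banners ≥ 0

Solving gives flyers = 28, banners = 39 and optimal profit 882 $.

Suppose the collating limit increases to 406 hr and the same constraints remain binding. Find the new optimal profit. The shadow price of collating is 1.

Δb = 4, so new z* = 882 + (1)·(4) = 882 + 4 = 886.

886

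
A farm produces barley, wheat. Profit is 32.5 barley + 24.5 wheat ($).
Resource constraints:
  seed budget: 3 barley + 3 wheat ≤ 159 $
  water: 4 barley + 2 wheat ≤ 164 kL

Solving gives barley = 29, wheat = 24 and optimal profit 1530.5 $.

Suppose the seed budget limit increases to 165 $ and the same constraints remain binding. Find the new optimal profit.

At the optimum: seed budget uses 159 of 159 (binding); water uses 164 of 164 (binding).
The binding rows give the dual system: 3·y_seed budget + 4·y_water = 32.5 and 3·y_seed budget + 2·y_water = 24.5.
This yields shadow prices y_seed budget = 5.5, y_water = 4.
Δz = y_seed budget·Δb = 5.5 × (6) = 33, so new z* = 1530.5 + 33 = 1563.5.

1563.5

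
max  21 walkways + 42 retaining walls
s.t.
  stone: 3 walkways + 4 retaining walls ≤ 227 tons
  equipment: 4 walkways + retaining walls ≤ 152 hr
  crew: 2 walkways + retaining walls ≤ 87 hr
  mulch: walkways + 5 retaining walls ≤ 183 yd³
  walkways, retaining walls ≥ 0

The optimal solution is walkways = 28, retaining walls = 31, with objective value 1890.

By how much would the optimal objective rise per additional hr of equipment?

0

At the optimum: stone uses 208 of 227 (slack = 19); equipment uses 143 of 152 (slack = 9); crew uses 87 of 87 (binding); mulch uses 183 of 183 (binding).
By complementary slackness, y = 0 for the non-binding constraints.
The binding rows give the dual system: 2·y_crew + 1·y_mulch = 21 and 1·y_crew + 5·y_mulch = 42.
Solving: y_crew = 7, y_mulch = 7.
Shadow price of equipment = 0.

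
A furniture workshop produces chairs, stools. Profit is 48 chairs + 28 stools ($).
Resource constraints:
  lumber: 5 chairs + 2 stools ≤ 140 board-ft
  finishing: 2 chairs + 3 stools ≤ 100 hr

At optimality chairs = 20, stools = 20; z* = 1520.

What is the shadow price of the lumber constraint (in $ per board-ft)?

8

Check each constraint at x*: lumber 140/140 (tight); finishing 100/100 (tight).
Dual feasibility on the basic columns requires 5·y_lumber + 2·y_finishing = 48, 2·y_lumber + 3·y_finishing = 28.
This yields shadow prices y_lumber = 8, y_finishing = 4.
Shadow price of lumber = 8.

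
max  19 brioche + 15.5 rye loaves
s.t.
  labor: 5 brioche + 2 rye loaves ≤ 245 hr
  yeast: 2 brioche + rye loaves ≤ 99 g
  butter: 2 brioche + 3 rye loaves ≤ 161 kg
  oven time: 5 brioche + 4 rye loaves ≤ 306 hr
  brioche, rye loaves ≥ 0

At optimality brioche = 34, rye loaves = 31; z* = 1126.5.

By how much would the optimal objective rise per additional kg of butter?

At the optimum: labor uses 232 of 245 (slack = 13); yeast uses 99 of 99 (binding); butter uses 161 of 161 (binding); oven time uses 294 of 306 (slack = 12).
Slack constraints have shadow price 0 (complementary slackness).
The binding rows give the dual system: 2·y_yeast + 2·y_butter = 19 and 1·y_yeast + 3·y_butter = 15.5.
This yields shadow prices y_yeast = 6.5, y_butter = 3.
Shadow price of butter = 3.

3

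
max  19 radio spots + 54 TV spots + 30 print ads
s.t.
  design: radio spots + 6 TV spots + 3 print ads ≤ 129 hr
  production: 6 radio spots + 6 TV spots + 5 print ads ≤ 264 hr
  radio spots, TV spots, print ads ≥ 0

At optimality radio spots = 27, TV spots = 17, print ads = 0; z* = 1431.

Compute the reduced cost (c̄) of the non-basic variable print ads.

Check each constraint at x*: design 129/129 (tight); production 264/264 (tight).
From A_Bᵀ y = c: 1·y_design + 6·y_production = 19; 6·y_design + 6·y_production = 54.
→ y_design = 7 and y_production = 2.
Reduced cost of print ads: c₃ − yᵀa₃ = 30 − (7·3 + 2·5) = 30 − 31 = -1.

-1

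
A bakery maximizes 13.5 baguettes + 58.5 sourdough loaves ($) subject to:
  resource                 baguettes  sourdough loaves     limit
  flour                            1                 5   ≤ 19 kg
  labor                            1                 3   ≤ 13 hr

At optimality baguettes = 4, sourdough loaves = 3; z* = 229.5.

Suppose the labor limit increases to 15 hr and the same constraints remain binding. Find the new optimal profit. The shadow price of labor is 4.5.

238.5

Δb = 2, so new z* = 229.5 + (4.5)·(2) = 229.5 + 9 = 238.5.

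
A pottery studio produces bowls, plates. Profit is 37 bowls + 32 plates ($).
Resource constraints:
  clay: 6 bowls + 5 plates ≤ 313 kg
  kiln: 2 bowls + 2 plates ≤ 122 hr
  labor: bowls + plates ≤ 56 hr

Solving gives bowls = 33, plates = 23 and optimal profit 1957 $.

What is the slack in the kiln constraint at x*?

10

kiln used = 2·33 + 2·23 = 112; slack = 122 − 112 = 10.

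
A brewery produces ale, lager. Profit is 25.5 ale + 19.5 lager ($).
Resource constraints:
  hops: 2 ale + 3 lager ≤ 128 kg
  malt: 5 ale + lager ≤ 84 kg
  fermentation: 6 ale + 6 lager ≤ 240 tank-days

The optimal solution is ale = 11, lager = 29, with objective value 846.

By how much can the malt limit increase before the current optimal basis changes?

Binding constraints: malt, fermentation. The basis is B = [[5,1],[6,6]] with det 24.
Per unit increase in malt, x* moves by d = (0.25, -0.25).
The basis stays optimal until lager reaches 0; allowable increase = 116 kg.

116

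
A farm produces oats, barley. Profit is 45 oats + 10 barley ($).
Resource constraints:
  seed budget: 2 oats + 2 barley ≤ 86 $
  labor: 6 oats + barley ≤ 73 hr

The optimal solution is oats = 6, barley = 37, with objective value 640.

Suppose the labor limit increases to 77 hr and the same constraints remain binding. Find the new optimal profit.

Both seed budget and labor are binding at x*.
From A_Bᵀ y = c: 2·y_seed budget + 6·y_labor = 45; 2·y_seed budget + 1·y_labor = 10.
→ y_seed budget = 1.5 and y_labor = 7.
Δz = y_labor·Δb = 7 × (4) = 28, so new z* = 640 + 28 = 668.

668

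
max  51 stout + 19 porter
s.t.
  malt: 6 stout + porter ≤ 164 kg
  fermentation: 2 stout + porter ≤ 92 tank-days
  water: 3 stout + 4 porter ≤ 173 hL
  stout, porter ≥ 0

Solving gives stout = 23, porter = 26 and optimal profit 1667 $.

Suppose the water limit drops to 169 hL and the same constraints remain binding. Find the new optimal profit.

Binding: malt and water. Non-binding: fermentation (20 unused).
Slack constraints have shadow price 0 (complementary slackness).
From A_Bᵀ y = c: 6·y_malt + 3·y_water = 51; 1·y_malt + 4·y_water = 19.
→ y_malt = 7 and y_water = 3.
Δz = y_water·Δb = 3 × (-4) = -12, so new z* = 1667 − 12 = 1655.

1655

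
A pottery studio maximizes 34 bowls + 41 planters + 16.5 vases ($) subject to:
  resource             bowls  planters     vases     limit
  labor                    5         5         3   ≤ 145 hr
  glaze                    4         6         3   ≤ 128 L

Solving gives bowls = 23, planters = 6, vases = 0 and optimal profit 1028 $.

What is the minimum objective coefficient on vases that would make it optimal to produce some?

Check each constraint at x*: labor 145/145 (tight); glaze 128/128 (tight).
From A_Bᵀ y = c: 5·y_labor + 4·y_glaze = 34; 5·y_labor + 6·y_glaze = 41.
→ y_labor = 4 and y_glaze = 3.5.
vases enters the basis when its profit ≥ yᵀa₃ = 4·3 + 3.5·3 = 22.5.

22.5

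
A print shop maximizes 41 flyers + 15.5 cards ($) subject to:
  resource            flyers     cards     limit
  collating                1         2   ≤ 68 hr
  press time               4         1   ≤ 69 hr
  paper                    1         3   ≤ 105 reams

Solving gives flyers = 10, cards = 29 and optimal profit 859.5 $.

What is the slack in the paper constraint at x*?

paper used = 1·10 + 3·29 = 97; slack = 105 − 97 = 8.

8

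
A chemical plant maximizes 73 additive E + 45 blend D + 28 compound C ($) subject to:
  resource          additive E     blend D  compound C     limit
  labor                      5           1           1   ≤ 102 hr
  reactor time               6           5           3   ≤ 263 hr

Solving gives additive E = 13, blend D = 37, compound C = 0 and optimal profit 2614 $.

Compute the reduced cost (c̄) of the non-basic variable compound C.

-1

Check each constraint at x*: labor 102/102 (tight); reactor time 263/263 (tight).
The binding rows give the dual system: 5·y_labor + 6·y_reactor time = 73 and 1·y_labor + 5·y_reactor time = 45.
This yields shadow prices y_labor = 5, y_reactor time = 8.
Reduced cost of compound C: c₃ − yᵀa₃ = 28 − (5·1 + 8·3) = 28 − 29 = -1.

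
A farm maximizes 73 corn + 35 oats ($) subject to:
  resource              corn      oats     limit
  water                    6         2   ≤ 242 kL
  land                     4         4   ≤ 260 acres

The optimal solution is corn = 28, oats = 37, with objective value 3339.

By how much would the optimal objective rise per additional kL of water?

9.5

At the optimum: water uses 242 of 242 (binding); land uses 260 of 260 (binding).
Dual feasibility on the basic columns requires 6·y_water + 4·y_land = 73, 2·y_water + 4·y_land = 35.
Solving: y_water = 9.5, y_land = 4.
Shadow price of water = 9.5.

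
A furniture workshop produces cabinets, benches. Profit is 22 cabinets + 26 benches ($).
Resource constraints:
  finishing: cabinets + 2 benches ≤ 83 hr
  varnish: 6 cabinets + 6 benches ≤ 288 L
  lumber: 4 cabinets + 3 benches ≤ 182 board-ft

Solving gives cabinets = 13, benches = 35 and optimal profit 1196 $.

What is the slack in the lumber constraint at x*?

25

lumber used = 4·13 + 3·35 = 157; slack = 182 − 157 = 25.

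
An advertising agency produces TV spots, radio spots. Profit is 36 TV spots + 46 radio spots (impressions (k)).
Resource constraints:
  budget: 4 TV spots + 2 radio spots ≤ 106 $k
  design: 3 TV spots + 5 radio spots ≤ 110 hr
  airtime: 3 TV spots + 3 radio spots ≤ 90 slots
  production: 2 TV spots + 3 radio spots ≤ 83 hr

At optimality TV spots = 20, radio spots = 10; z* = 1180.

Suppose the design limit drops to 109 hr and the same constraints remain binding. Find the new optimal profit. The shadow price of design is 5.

1175

Δb = -1, so new z* = 1180 + (5)·(-1) = 1180 − 5 = 1175.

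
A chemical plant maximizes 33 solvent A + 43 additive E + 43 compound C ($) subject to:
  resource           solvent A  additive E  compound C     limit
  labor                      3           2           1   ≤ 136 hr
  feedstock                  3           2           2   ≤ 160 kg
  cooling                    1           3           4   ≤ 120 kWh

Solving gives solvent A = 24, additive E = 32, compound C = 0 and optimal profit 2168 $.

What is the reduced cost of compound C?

Check each constraint at x*: labor 136/136 (tight); feedstock 136/160 (slack 24); cooling 120/120 (tight).
Slack constraints have shadow price 0 (complementary slackness).
The binding rows give the dual system: 3·y_labor + 1·y_cooling = 33 and 2·y_labor + 3·y_cooling = 43.
This yields shadow prices y_labor = 8, y_cooling = 9.
Reduced cost of compound C: c₃ − yᵀa₃ = 43 − (8·1 + 9·4) = 43 − 44 = -1.

-1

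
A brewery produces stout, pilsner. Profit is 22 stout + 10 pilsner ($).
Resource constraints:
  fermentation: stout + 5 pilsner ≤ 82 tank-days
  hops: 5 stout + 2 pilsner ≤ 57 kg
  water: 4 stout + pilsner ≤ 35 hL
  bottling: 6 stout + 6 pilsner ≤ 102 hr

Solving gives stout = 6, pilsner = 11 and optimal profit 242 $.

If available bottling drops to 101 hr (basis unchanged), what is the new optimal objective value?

241

Binding: water and bottling. Non-binding: fermentation (21 unused), hops (5 unused).
Slack constraints have shadow price 0 (complementary slackness).
The binding rows give the dual system: 4·y_water + 6·y_bottling = 22 and 1·y_water + 6·y_bottling = 10.
Solving: y_water = 4, y_bottling = 1.
Δz = y_bottling·Δb = 1 × (-1) = -1, so new z* = 242 − 1 = 241.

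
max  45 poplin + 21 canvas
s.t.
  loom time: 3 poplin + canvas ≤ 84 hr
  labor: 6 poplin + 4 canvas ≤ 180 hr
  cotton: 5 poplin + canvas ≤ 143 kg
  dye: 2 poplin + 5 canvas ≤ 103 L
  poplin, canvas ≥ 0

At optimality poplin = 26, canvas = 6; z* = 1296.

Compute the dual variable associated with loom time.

9

Binding: loom time and labor. Non-binding: cotton (7 unused), dye (21 unused).
Since cotton, dye are not tight, their duals are 0.
The binding rows give the dual system: 3·y_loom time + 6·y_labor = 45 and 1·y_loom time + 4·y_labor = 21.
This yields shadow prices y_loom time = 9, y_labor = 3.
Shadow price of loom time = 9.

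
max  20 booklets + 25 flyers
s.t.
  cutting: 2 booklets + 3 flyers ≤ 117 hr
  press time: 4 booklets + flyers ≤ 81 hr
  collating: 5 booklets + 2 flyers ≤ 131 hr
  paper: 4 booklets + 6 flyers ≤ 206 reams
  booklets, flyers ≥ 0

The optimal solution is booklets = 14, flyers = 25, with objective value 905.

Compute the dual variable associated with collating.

0

Check each constraint at x*: cutting 103/117 (slack 14); press time 81/81 (tight); collating 120/131 (slack 11); paper 206/206 (tight).
By complementary slackness, y = 0 for the non-binding constraints.
The binding rows give the dual system: 4·y_press time + 4·y_paper = 20 and 1·y_press time + 6·y_paper = 25.
→ y_press time = 1 and y_paper = 4.
Shadow price of collating = 0.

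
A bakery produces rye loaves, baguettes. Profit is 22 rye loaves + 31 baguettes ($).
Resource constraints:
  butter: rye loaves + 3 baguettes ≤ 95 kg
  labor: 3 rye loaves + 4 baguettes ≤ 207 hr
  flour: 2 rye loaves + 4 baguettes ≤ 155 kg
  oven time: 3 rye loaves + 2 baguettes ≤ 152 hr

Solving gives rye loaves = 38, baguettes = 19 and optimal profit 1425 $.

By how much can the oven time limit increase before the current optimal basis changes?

Binding constraints: butter, oven time. The basis is B = [[1,3],[3,2]] with det -7.
Per unit increase in oven time, x* moves by d = (0.4286, -0.1429).
The basis stays optimal until flour becomes binding; allowable increase = 10.5 hr.

10.5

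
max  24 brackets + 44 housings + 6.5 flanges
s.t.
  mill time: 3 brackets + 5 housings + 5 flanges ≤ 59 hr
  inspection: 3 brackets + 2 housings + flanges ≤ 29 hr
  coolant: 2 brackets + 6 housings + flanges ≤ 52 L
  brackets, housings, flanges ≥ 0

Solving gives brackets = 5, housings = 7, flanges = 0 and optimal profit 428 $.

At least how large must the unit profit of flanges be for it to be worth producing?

10

At the optimum: mill time uses 50 of 59 (slack = 9); inspection uses 29 of 29 (binding); coolant uses 52 of 52 (binding).
Slack constraints have shadow price 0 (complementary slackness).
From A_Bᵀ y = c: 3·y_inspection + 2·y_coolant = 24; 2·y_inspection + 6·y_coolant = 44.
→ y_inspection = 4 and y_coolant = 6.
flanges enters the basis when its profit ≥ yᵀa₃ = 4·1 + 6·1 = 10.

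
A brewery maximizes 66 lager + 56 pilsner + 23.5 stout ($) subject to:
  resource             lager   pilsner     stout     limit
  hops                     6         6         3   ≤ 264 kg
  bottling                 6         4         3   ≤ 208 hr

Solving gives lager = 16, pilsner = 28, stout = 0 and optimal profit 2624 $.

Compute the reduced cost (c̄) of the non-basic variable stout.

-9.5

At the optimum: hops uses 264 of 264 (binding); bottling uses 208 of 208 (binding).
The binding rows give the dual system: 6·y_hops + 6·y_bottling = 66 and 6·y_hops + 4·y_bottling = 56.
This yields shadow prices y_hops = 6, y_bottling = 5.
Reduced cost of stout: c₃ − yᵀa₃ = 23.5 − (6·3 + 5·3) = 23.5 − 33 = -9.5.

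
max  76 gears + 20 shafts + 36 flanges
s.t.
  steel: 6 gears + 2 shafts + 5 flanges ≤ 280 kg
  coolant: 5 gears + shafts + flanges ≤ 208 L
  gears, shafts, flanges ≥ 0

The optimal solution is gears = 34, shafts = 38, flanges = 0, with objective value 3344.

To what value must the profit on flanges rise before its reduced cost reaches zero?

Check each constraint at x*: steel 280/280 (tight); coolant 208/208 (tight).
From A_Bᵀ y = c: 6·y_steel + 5·y_coolant = 76; 2·y_steel + 1·y_coolant = 20.
Solving: y_steel = 6, y_coolant = 8.
flanges enters the basis when its profit ≥ yᵀa₃ = 6·5 + 8·1 = 38.

38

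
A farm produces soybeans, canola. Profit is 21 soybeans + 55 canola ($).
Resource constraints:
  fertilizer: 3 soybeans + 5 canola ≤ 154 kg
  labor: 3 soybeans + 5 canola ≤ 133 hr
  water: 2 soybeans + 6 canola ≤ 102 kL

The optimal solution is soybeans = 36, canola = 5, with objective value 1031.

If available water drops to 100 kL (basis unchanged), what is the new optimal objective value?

At the optimum: fertilizer uses 133 of 154 (slack = 21); labor uses 133 of 133 (binding); water uses 102 of 102 (binding).
Since fertilizer is not tight, its dual is 0.
Dual feasibility on the basic columns requires 3·y_labor + 2·y_water = 21, 5·y_labor + 6·y_water = 55.
→ y_labor = 2 and y_water = 7.5.
Δz = y_water·Δb = 7.5 × (-2) = -15, so new z* = 1031 − 15 = 1016.

1016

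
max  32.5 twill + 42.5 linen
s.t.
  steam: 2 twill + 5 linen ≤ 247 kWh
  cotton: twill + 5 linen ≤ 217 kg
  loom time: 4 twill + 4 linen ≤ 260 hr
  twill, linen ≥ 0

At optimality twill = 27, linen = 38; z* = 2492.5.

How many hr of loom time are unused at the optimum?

loom time used = 4·27 + 4·38 = 260; slack = 260 − 260 = 0.

0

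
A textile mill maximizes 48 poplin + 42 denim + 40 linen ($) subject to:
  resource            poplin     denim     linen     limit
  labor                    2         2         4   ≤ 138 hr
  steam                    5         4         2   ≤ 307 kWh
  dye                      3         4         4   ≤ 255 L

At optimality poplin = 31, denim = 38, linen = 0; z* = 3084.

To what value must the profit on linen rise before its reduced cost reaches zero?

At the optimum: labor uses 138 of 138 (binding); steam uses 307 of 307 (binding); dye uses 245 of 255 (slack = 10).
Since dye is not tight, its dual is 0.
From A_Bᵀ y = c: 2·y_labor + 5·y_steam = 48; 2·y_labor + 4·y_steam = 42.
This yields shadow prices y_labor = 9, y_steam = 6.
linen enters the basis when its profit ≥ yᵀa₃ = 9·4 + 6·2 = 48.

48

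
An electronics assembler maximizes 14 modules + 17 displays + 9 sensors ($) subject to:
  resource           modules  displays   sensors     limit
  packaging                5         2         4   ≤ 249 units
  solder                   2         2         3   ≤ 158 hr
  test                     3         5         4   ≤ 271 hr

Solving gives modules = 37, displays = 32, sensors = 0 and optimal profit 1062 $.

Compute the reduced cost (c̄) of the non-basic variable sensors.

Check each constraint at x*: packaging 249/249 (tight); solder 138/158 (slack 20); test 271/271 (tight).
Slack constraints have shadow price 0 (complementary slackness).
From A_Bᵀ y = c: 5·y_packaging + 3·y_test = 14; 2·y_packaging + 5·y_test = 17.
This yields shadow prices y_packaging = 1, y_test = 3.
Reduced cost of sensors: c₃ − yᵀa₃ = 9 − (1·4 + 3·4) = 9 − 16 = -7.

-7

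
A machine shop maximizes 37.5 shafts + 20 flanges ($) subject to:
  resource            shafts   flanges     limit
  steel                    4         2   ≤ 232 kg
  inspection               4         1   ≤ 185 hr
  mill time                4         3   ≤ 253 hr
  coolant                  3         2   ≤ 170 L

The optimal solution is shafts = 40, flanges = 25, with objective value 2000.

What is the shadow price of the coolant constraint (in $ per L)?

At the optimum: steel uses 210 of 232 (slack = 22); inspection uses 185 of 185 (binding); mill time uses 235 of 253 (slack = 18); coolant uses 170 of 170 (binding).
Slack constraints have shadow price 0 (complementary slackness).
From A_Bᵀ y = c: 4·y_inspection + 3·y_coolant = 37.5; 1·y_inspection + 2·y_coolant = 20.
→ y_inspection = 3 and y_coolant = 8.5.
Shadow price of coolant = 8.5.

8.5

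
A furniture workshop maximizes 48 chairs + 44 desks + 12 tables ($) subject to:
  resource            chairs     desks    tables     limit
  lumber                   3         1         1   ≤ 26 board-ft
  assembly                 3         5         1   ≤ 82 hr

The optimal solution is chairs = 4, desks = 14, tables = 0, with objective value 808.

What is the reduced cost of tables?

-4

Check each constraint at x*: lumber 26/26 (tight); assembly 82/82 (tight).
From A_Bᵀ y = c: 3·y_lumber + 3·y_assembly = 48; 1·y_lumber + 5·y_assembly = 44.
→ y_lumber = 9 and y_assembly = 7.
Reduced cost of tables: c₃ − yᵀa₃ = 12 − (9·1 + 7·1) = 12 − 16 = -4.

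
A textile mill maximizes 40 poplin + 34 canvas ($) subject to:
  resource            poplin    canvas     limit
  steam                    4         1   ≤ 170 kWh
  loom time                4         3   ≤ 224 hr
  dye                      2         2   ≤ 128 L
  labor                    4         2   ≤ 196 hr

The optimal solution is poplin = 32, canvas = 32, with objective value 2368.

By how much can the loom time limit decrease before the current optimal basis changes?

Binding constraints: loom time, dye. The basis is B = [[4,3],[2,2]] with det 2.
Per unit decrease in loom time, x* moves by d = (-1, 1).
The basis stays optimal until poplin reaches 0; allowable decrease = 32 hr.

32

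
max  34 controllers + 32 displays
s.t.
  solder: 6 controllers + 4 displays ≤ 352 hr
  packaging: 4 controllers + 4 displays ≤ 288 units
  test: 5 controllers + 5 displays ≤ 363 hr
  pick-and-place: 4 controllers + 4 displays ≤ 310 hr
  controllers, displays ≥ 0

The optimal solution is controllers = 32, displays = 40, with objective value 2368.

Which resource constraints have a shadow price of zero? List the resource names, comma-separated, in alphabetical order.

solder: 352/352 (binding)
packaging: 288/288 (binding)
test: 360/363 (slack 3)
pick-and-place: 288/310 (slack 22)
By complementary slackness, a constraint with positive slack has shadow price 0 → pick-and-place, test.

pick-and-place, test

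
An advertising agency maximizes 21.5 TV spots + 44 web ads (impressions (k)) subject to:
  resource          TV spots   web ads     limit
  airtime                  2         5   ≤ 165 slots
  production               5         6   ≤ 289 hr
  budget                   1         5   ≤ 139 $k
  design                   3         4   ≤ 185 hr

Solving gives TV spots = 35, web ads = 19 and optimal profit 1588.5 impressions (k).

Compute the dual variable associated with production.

At the optimum: airtime uses 165 of 165 (binding); production uses 289 of 289 (binding); budget uses 130 of 139 (slack = 9); design uses 181 of 185 (slack = 4).
By complementary slackness, y = 0 for the non-binding constraints.
From A_Bᵀ y = c: 2·y_airtime + 5·y_production = 21.5; 5·y_airtime + 6·y_production = 44.
Solving: y_airtime = 7, y_production = 1.5.
Shadow price of production = 1.5.

1.5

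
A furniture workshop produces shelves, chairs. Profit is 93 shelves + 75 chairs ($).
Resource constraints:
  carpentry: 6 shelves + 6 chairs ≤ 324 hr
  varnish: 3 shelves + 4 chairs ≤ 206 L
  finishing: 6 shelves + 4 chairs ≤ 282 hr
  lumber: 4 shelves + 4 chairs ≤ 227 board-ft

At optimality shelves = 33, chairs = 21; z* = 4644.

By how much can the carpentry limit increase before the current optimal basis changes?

16.5

Binding constraints: carpentry, finishing. The basis is B = [[6,6],[6,4]] with det -12.
Per unit increase in carpentry, x* moves by d = (-0.3333, 0.5).
The basis stays optimal until lumber becomes binding; allowable increase = 16.5 hr.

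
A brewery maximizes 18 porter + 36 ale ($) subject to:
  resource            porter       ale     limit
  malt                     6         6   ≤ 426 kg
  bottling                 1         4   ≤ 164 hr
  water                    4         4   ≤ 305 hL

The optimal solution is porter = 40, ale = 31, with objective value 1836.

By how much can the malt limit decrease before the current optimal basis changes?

180

Binding constraints: malt, bottling. The basis is B = [[6,6],[1,4]] with det 18.
Per unit decrease in malt, x* moves by d = (-0.2222, 0.0556).
The basis stays optimal until porter reaches 0; allowable decrease = 180 kg.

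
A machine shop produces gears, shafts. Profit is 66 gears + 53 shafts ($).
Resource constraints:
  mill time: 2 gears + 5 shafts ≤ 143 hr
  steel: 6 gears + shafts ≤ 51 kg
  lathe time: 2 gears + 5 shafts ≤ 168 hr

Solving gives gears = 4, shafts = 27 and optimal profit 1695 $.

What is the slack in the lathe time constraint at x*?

25

lathe time used = 2·4 + 5·27 = 143; slack = 168 − 143 = 25.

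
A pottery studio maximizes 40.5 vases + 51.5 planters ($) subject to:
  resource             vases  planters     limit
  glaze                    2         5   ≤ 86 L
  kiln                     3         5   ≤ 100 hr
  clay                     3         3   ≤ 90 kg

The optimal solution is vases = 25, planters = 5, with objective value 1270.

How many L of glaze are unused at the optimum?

11

glaze used = 2·25 + 5·5 = 75; slack = 86 − 75 = 11.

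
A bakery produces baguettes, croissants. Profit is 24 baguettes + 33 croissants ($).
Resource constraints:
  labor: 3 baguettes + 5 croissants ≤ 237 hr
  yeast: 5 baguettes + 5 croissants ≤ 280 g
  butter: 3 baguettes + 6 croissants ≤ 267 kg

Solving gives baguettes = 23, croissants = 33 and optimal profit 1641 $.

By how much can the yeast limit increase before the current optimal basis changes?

Binding constraints: yeast, butter. The basis is B = [[5,5],[3,6]] with det 15.
Per unit increase in yeast, x* moves by d = (0.4, -0.2).
The basis stays optimal until labor becomes binding; allowable increase = 15 g.

15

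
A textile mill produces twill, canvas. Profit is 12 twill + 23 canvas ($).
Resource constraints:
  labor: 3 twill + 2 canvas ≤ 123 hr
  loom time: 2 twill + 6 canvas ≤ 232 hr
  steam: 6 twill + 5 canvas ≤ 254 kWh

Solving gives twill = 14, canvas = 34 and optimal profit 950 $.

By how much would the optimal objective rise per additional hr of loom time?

3

Check each constraint at x*: labor 110/123 (slack 13); loom time 232/232 (tight); steam 254/254 (tight).
Since labor is not tight, its dual is 0.
From A_Bᵀ y = c: 2·y_loom time + 6·y_steam = 12; 6·y_loom time + 5·y_steam = 23.
This yields shadow prices y_loom time = 3, y_steam = 1.
Shadow price of loom time = 3.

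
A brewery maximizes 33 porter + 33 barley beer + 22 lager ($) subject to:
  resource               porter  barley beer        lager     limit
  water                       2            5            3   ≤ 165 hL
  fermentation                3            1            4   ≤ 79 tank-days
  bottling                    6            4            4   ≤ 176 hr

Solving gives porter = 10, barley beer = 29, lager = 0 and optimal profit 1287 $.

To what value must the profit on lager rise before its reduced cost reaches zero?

27

Check each constraint at x*: water 165/165 (tight); fermentation 59/79 (slack 20); bottling 176/176 (tight).
Since fermentation is not tight, its dual is 0.
The binding rows give the dual system: 2·y_water + 6·y_bottling = 33 and 5·y_water + 4·y_bottling = 33.
This yields shadow prices y_water = 3, y_bottling = 4.5.
lager enters the basis when its profit ≥ yᵀa₃ = 3·3 + 4.5·4 = 27.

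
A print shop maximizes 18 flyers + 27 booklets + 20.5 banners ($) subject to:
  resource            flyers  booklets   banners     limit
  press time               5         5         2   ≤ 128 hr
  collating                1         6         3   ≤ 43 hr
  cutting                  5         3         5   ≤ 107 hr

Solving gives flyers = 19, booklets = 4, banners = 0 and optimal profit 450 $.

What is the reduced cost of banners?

Binding: collating and cutting. Non-binding: press time (13 unused).
Slack constraints have shadow price 0 (complementary slackness).
Dual feasibility on the basic columns requires 1·y_collating + 5·y_cutting = 18, 6·y_collating + 3·y_cutting = 27.
Solving: y_collating = 3, y_cutting = 3.
Reduced cost of banners: c₃ − yᵀa₃ = 20.5 − (3·3 + 3·5) = 20.5 − 24 = -3.5.

-3.5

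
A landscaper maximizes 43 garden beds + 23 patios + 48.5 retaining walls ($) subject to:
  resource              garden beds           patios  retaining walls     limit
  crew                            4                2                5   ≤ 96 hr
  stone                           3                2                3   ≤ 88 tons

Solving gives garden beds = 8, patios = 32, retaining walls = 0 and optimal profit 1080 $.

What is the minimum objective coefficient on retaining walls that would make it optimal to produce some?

51.5

Both crew and stone are binding at x*.
From A_Bᵀ y = c: 4·y_crew + 3·y_stone = 43; 2·y_crew + 2·y_stone = 23.
This yields shadow prices y_crew = 8.5, y_stone = 3.
retaining walls enters the basis when its profit ≥ yᵀa₃ = 8.5·5 + 3·3 = 51.5.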